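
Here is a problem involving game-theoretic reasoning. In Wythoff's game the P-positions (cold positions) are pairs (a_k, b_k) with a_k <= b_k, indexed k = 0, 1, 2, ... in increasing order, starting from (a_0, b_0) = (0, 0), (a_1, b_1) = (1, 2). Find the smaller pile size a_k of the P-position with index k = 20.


By Wythoff's theorem, a_k = floor(k * phi) and b_k = floor(k * phi^2) = a_k + k, where phi = (1 + sqrt(5))/2 is the golden ratio.
phi = (1 + sqrt(5))/2 = 1.618034
k = 20
k * phi = 20 * 1.618034 = 32.360680
a_20 = floor(k * phi) = 32

32


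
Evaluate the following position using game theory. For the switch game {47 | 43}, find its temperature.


The game is {47 | 43}, a switch {a | b} with numbers a > b.
Cooling {a | b} by t gives {a - t | b + t}, which stops being hot when a - t = b + t, i.e. at t = (a - b)/2. So the temperature of a switch is (a - b)/2.
Temperature = (Left option - Right option) / 2
= (47 - (43)) / 2
= 4 / 2
= 2

2


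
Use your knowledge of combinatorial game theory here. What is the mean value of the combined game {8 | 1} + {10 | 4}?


G1 = {8 | 1}, G2 = {10 | 4}
Each is a switch {a | b} with numbers a > b; its mean value is (a + b)/2, and mean value is additive over game sums: m(G1 + G2) = m(G1) + m(G2).
Mean of G1 = (8 + (1))/2 = 9/2 = 9/2
Mean of G2 = (10 + (4))/2 = 14/2 = 7
Mean of G1 + G2 = 9/2 + 7 = 23/2

23/2


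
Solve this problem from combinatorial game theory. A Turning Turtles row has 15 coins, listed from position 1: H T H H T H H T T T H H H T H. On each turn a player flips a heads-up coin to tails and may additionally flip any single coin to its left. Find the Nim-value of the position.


Coins: H T H H T H H T T T H H H T H
Key fact: a single head at position k behaves exactly like a Nim heap of size k (turning it to T and optionally flipping a coin at j < k corresponds to moving the heap from k to j, or to 0), and heads combine as a disjunctive sum (two heads at the same place would cancel, matching j XOR j = 0). So the Nim-value is the XOR of the 1-indexed positions of the heads.
Face-up positions (1-indexed): [1, 3, 4, 6, 7, 11, 12, 13, 15]
XOR 0 with 1: 0 XOR 1 = 1
XOR 1 with 3: 1 XOR 3 = 2
XOR 2 with 4: 2 XOR 4 = 6
XOR 6 with 6: 6 XOR 6 = 0
XOR 0 with 7: 0 XOR 7 = 7
XOR 7 with 11: 7 XOR 11 = 12
XOR 12 with 12: 12 XOR 12 = 0
XOR 0 with 13: 0 XOR 13 = 13
XOR 13 with 15: 13 XOR 15 = 2
Nim-value = 2

2


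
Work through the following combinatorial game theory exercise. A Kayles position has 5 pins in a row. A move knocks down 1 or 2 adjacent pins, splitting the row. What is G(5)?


Kayles: a move removes 1 or 2 adjacent pins from a contiguous row.
Removing pins from a row of k leaves two independent rows (a, b) with a + b = k - 1 (one pin) or a + b = k - 2 (two pins); an end removal gives a = 0.
By Sprague-Grundy, G(k) = mex{ G(a) XOR G(b) } over all these splits. G(0) = 0.
G(1): splits (0,0):0^0=0 -> mex({0}) = 1
G(2): splits (0,1):0^1=1 (0,0):0^0=0 -> mex({0, 1}) = 2
G(3): splits (0,2):0^2=2 (1,1):1^1=0 (0,1):0^1=1 -> mex({0, 1, 2}) = 3
G(4): splits (0,3):0^3=3 (1,2):1^2=3 (0,2):0^2=2 (1,1):1^1=0 -> mex({0, 2, 3}) = 1
G(5): splits (0,4):0^1=1 (1,3):1^3=2 (2,2):2^2=0 (0,3):0^3=3 (1,2):1^2=3 -> mex({0, 1, 2, 3}) = 4
Therefore G(5) = 4.

4


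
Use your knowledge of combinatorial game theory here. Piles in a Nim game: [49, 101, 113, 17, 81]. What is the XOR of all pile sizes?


We need the XOR (exclusive or) of all pile sizes.
After XOR-ing pile 1 (size 49): 0 XOR 49 = 49
After XOR-ing pile 2 (size 101): 49 XOR 101 = 84
After XOR-ing pile 3 (size 113): 84 XOR 113 = 37
After XOR-ing pile 4 (size 17): 37 XOR 17 = 52
After XOR-ing pile 5 (size 81): 52 XOR 81 = 101
The Nim-value of this position is 101.

101


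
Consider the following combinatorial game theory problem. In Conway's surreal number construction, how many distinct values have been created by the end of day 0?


Day 0: {|} = 0 is born. Count = 1.
Day n: the number of surreal numbers born by day n is 2^(n+1) - 1.
By day 0: 2^1 - 1 = 1
By day 0: 1 surreal numbers.

1


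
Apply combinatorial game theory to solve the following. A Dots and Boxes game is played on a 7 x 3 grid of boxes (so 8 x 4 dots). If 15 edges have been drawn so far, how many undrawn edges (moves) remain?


Grid: 7 x 3 boxes, i.e. 8 rows and 4 columns of dots.
Horizontal edges: (rows + 1) * cols = 8 * 3 = 24
Vertical edges: rows * (cols + 1) = 7 * 4 = 28
Total edges: 24 + 28 = 52
Edges drawn: 15
Remaining: 52 - 15 = 37

37


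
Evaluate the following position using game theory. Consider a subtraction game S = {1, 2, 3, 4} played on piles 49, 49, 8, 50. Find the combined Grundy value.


Subtraction set: {1, 2, 3, 4}
For this subtraction set, G(n) = n mod 5 (period = max + 1 = 5).
Pile 1 (size 49): G(49) = 49 mod 5 = 4
Pile 2 (size 49): G(49) = 49 mod 5 = 4
Pile 3 (size 8): G(8) = 8 mod 5 = 3
Pile 4 (size 50): G(50) = 50 mod 5 = 0
Total Grundy value = XOR of all: 4 XOR 4 XOR 3 XOR 0 = 3

3


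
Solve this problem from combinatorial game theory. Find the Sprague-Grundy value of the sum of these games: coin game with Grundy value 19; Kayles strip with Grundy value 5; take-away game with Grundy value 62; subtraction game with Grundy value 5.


By the Sprague-Grundy theorem, the Grundy value of a sum of games is the XOR of individual Grundy values.
coin game: Grundy value = 19. Running XOR: 0 XOR 19 = 19
Kayles strip: Grundy value = 5. Running XOR: 19 XOR 5 = 22
take-away game: Grundy value = 62. Running XOR: 22 XOR 62 = 40
subtraction game: Grundy value = 5. Running XOR: 40 XOR 5 = 45
The combined Grundy value is 45.

45


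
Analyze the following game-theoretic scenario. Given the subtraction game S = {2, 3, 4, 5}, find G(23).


The subtraction set is S = {2, 3, 4, 5}.
G(k) = mex{ G(k - s) : s in S, s <= k }. We compute iteratively: G(0) = 0.
G(1) = mex({}) = 0
G(2) = mex({0}) = 1
G(3) = mex({0}) = 1
G(4) = mex({0, 1}) = 2
G(5) = mex({0, 1}) = 2
G(6) = mex({0, 1, 2}) = 3
G(7) = mex({1, 2}) = 0
G(8) = mex({1, 2, 3}) = 0
G(9) = mex({0, 2, 3}) = 1
G(10) = mex({0, 2, 3}) = 1
G(11) = mex({0, 1, 3}) = 2
Observe that G(7)..G(11) = 0, 0, 1, 1, 2 repeats G(0)..G(4) = 0, 0, 1, 1, 2.
For k >= max(S) = 5, G(k) is determined by the previous 5 values G(k-5)..G(k-1); a window of 5 consecutive values has recurred shifted by 7, so by induction G(k + 7) = G(k) for all k >= 0: the sequence is periodic from the start with period 7.
One period: G(0..6) = 0, 0, 1, 1, 2, 2, 3.
23 mod 7 = 2, so G(23) = G(2) = 1.

1


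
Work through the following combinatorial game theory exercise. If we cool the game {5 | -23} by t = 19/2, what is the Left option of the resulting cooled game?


Original game: {5 | -23} (a switch {a | b} with a > b).
Cooling by t (for t below the temperature (a - b)/2 = 14) taxes each move by t: {a | b} cooled by t is {a - t | b + t}.
Cooling amount: t = 19/2
Cooled Left option: 5 - 19/2 = -9/2
Cooled Right option: -23 + 19/2 = -27/2
Cooled game: {-9/2 | -27/2}
Left option = -9/2

-9/2


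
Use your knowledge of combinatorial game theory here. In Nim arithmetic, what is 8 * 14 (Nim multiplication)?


Nim multiplication is bilinear over XOR: (u XOR v) * w = (u*w) XOR (v*w).
So we split each operand into its bit components and XOR the pairwise Nim products.
8 = 8 (as XOR of powers of 2).
14 = 2 + 4 + 8 (as XOR of powers of 2).
Using the standard Nim-product table on single bits:
  2*2 = 3,   2*4 = 8,   2*8 = 12,
  4*4 = 6,   4*8 = 11,  8*8 = 13,
and  1*x = x (identity), k*l = l*k (commutative).
Pairwise Nim products:
  8 * 2 = 12
  8 * 4 = 11
  8 * 8 = 13
XOR them: 12 XOR 11 XOR 13 = 10.
Result: 8 * 14 = 10 (in Nim).

10


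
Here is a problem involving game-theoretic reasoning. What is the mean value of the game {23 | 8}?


Game = {23 | 8}, a switch {a | b} with numbers a > b.
Its thermograph has left wall a - t and right wall b + t, which meet at t = (a - b)/2, where both equal (a + b)/2. So the mast (mean value) is at (a + b)/2.
Mean = (23 + (8))/2 = 31/2 = 31/2

31/2


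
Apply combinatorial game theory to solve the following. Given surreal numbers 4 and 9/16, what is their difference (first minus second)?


x = 4, y = 9/16
Converting to common denominator: 16
x = 64/16, y = 9/16
x - y = 4 - 9/16 = 55/16

55/16


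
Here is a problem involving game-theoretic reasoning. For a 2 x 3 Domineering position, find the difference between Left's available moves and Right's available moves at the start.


Board is 2 x 3 (rows x cols).
Left (vertical) placements: (rows-1) * cols = 1 * 3 = 3
Right (horizontal) placements: rows * (cols-1) = 2 * 2 = 4
Advantage = Left - Right = 3 - 4 = -1

-1


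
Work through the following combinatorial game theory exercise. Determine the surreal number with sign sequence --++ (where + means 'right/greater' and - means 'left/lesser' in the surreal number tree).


Sign expansion: --++
Rule: track bounds (lo, hi), initially (-inf, +inf). On '+', the current value becomes lo and we move to the simplest number in (value, hi): value + 1 if hi = +inf, otherwise the midpoint (value + hi)/2. On '-', the current value becomes hi and we move to value - 1 if lo = -inf, otherwise the midpoint (lo + value)/2.
Start at 0.
Step 1: sign = -, move left. Bounds: (-inf, 0). Value = -1
Step 2: sign = -, move left. Bounds: (-inf, -1). Value = -2
Step 3: sign = +, move right. Bounds: (-2, -1). Value = -3/2
Step 4: sign = +, move right. Bounds: (-3/2, -1). Value = -5/4
The surreal number with sign expansion --++ is -5/4.

-5/4


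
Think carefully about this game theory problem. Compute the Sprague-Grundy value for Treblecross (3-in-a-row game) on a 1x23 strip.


Treblecross: place X on empty cells; 3-in-a-row wins.
Playing within two cells of an existing X lets the opponent win at once, so sensible play treats the cells i-2..i+2 around each X as dead. The player left with no safe cell loses, so this is a normal-play take-away game on strips of safe cells.
Placing X at cell i (0-indexed) of a strip of k safe cells leaves independent strips of sizes max(0, i-2) and max(0, k-i-3). Hence G(k) = mex{ G(max(0,i-2)) XOR G(max(0,k-i-3)) : 0 <= i < k }, with G(0) = 0.
G(1): splits (0,0):0^0=0 -> mex({0}) = 1
G(2): splits (0,0):0^0=0 -> mex({0}) = 1
G(3): splits (0,0):0^0=0 -> mex({0}) = 1
G(4): splits (0,1):0^1=1 (0,0):0^0=0 -> mex({0, 1}) = 2
G(5): splits (0,2):0^1=1 (0,1):0^1=1 (0,0):0^0=0 -> mex({0, 1}) = 2
G(6) = mex({1}) = 0
G(7) = mex({0, 1, 2}) = 3
G(8) = mex({0, 1, 2}) = 3
G(9) = mex({0, 2}) = 1
G(10) = mex({0, 2, 3}) = 1
G(11) = mex({0, 3}) = 1
G(12) = mex({1, 3}) = 0
G(13) = mex({0, 1, 2, 3}) = 4
G(14) = mex({0, 1, 2}) = 3
G(15) = mex({0, 1, 2}) = 3
G(16) = mex({0, 1, 2, 4}) = 3
G(17) = mex({0, 1, 3, 4}) = 2
G(18) = mex({0, 1, 3, 4}) = 2
G(19) = mex({0, 1, 3, 5}) = 2
G(20) = mex({0, 1, 2, 3, 5}) = 4
G(21) = mex({0, 1, 2, 3, 5}) = 4
G(22) = mex({1, 2, 6}) = 0
G(23) = mex({0, 1, 2, 3, 4, 6}) = 5
Therefore G(23) = 5.

5


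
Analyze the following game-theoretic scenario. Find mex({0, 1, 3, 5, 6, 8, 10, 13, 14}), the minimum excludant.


Set = {0, 1, 3, 5, 6, 8, 10, 13, 14}
0 is in the set.
1 is in the set.
2 is NOT in the set. This is the mex.
mex = 2

2


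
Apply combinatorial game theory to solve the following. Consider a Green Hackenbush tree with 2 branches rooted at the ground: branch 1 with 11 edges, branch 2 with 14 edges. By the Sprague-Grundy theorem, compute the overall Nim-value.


The tree has 2 branches from the ground vertex.
In Green Hackenbush, the Nim-value of a simple path of length k is k.
Branch 1: length 11, Nim-value = 11
Branch 2: length 14, Nim-value = 14
Total Nim-value = XOR of all branch values:
0 XOR 11 = 11
11 XOR 14 = 5
Nim-value of the tree = 5

5


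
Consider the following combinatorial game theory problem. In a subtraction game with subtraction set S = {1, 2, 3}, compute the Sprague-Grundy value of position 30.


The subtraction set is S = {1, 2, 3}.
G(k) = mex{ G(k - s) : s in S, s <= k }. We compute iteratively: G(0) = 0.
G(1) = mex({0}) = 1
G(2) = mex({0, 1}) = 2
G(3) = mex({0, 1, 2}) = 3
G(4) = mex({1, 2, 3}) = 0
G(5) = mex({0, 2, 3}) = 1
G(6) = mex({0, 1, 3}) = 2
Observe that G(4)..G(6) = 0, 1, 2 repeats G(0)..G(2) = 0, 1, 2.
For k >= max(S) = 3, G(k) is determined by the previous 3 values G(k-3)..G(k-1); a window of 3 consecutive values has recurred shifted by 4, so by induction G(k + 4) = G(k) for all k >= 0: the sequence is periodic from the start with period 4.
One period: G(0..3) = 0, 1, 2, 3.
30 mod 4 = 2, so G(30) = G(2) = 2.

2


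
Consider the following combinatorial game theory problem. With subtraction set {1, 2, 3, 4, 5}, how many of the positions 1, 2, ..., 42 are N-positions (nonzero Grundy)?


Subtraction set S = {1, 2, 3, 4, 5}, so G(n) = n mod 6.
G(n) = 0 when n is a multiple of 6.
Multiples of 6 in [1, 42]: 7
N-positions (nonzero Grundy) = 42 - 7 = 35

35


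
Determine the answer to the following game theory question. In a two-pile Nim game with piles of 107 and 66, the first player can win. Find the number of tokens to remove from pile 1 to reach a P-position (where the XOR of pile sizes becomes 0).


Piles: 107 and 66
Current XOR: 107 XOR 66 = 41 (non-zero, so this is an N-position).
To make the XOR zero, we need to find a move that balances the piles.
For pile 1 (size 107): target = 107 XOR 41 = 66
We reduce pile 1 from 107 to 66.
Tokens removed: 107 - 66 = 41
Verification: 66 XOR 66 = 0

41


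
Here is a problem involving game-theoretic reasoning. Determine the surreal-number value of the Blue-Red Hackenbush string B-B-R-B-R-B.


Edges (from ground): B-B-R-B-R-B
By Berlekamp's sign-expansion rule, a Blue-Red Hackenbush stalk has the value of the surreal number whose sign sequence is the edge sequence with B -> + and R -> -.
Sign sequence: ++-+-+
Trace the sign expansion in the surreal number tree, starting from 0:
Edge 1: B (sign +) -> bounds (0, +inf), value = 1
Edge 2: B (sign +) -> bounds (1, +inf), value = 2
Edge 3: R (sign -) -> bounds (1, 2), value = 3/2
Edge 4: B (sign +) -> bounds (3/2, 2), value = 7/4
Edge 5: R (sign -) -> bounds (3/2, 7/4), value = 13/8
Edge 6: B (sign +) -> bounds (13/8, 7/4), value = 27/16
Game value = 27/16

27/16


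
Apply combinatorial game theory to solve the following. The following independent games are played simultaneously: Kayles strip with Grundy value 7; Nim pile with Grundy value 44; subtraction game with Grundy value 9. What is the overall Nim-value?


By the Sprague-Grundy theorem, the Grundy value of a sum of games is the XOR of individual Grundy values.
Kayles strip: Grundy value = 7. Running XOR: 0 XOR 7 = 7
Nim pile: Grundy value = 44. Running XOR: 7 XOR 44 = 43
subtraction game: Grundy value = 9. Running XOR: 43 XOR 9 = 34
The combined Grundy value is 34.

34


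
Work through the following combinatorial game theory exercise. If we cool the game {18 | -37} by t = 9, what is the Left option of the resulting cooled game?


Original game: {18 | -37} (a switch {a | b} with a > b).
Cooling by t (for t below the temperature (a - b)/2 = 55/2) taxes each move by t: {a | b} cooled by t is {a - t | b + t}.
Cooling amount: t = 9
Cooled Left option: 18 - 9 = 9
Cooled Right option: -37 + 9 = -28
Cooled game: {9 | -28}
Left option = 9

9


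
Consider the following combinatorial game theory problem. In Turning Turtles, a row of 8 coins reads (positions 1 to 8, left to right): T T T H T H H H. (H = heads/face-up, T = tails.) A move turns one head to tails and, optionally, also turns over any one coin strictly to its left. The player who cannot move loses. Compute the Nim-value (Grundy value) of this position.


Coins: T T T H T H H H
Key fact: a single head at position k behaves exactly like a Nim heap of size k (turning it to T and optionally flipping a coin at j < k corresponds to moving the heap from k to j, or to 0), and heads combine as a disjunctive sum (two heads at the same place would cancel, matching j XOR j = 0). So the Nim-value is the XOR of the 1-indexed positions of the heads.
Face-up positions (1-indexed): [4, 6, 7, 8]
XOR 0 with 4: 0 XOR 4 = 4
XOR 4 with 6: 4 XOR 6 = 2
XOR 2 with 7: 2 XOR 7 = 5
XOR 5 with 8: 5 XOR 8 = 13
Nim-value = 13

13


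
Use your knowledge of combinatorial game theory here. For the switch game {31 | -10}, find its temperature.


The game is {31 | -10}, a switch {a | b} with numbers a > b.
Cooling {a | b} by t gives {a - t | b + t}, which stops being hot when a - t = b + t, i.e. at t = (a - b)/2. So the temperature of a switch is (a - b)/2.
Temperature = (Left option - Right option) / 2
= (31 - (-10)) / 2
= 41 / 2
= 41/2

41/2


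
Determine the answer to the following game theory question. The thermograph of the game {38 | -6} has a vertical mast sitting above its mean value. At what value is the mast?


Game = {38 | -6}, a switch {a | b} with numbers a > b.
Its thermograph has left wall a - t and right wall b + t, which meet at t = (a - b)/2, where both equal (a + b)/2. So the mast (mean value) is at (a + b)/2.
Mean = (38 + (-6))/2 = 32/2 = 16

16


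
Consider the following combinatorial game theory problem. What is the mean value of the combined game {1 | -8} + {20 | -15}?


G1 = {1 | -8}, G2 = {20 | -15}
Each is a switch {a | b} with numbers a > b; its mean value is (a + b)/2, and mean value is additive over game sums: m(G1 + G2) = m(G1) + m(G2).
Mean of G1 = (1 + (-8))/2 = -7/2 = -7/2
Mean of G2 = (20 + (-15))/2 = 5/2 = 5/2
Mean of G1 + G2 = -7/2 + 5/2 = -1

-1


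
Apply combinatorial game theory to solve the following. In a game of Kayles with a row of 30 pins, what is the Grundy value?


Kayles: a move removes 1 or 2 adjacent pins from a contiguous row.
Removing pins from a row of k leaves two independent rows (a, b) with a + b = k - 1 (one pin) or a + b = k - 2 (two pins); an end removal gives a = 0.
By Sprague-Grundy, G(k) = mex{ G(a) XOR G(b) } over all these splits. G(0) = 0.
G(1): splits (0,0):0^0=0 -> mex({0}) = 1
G(2): splits (0,1):0^1=1 (0,0):0^0=0 -> mex({0, 1}) = 2
G(3): splits (0,2):0^2=2 (1,1):1^1=0 (0,1):0^1=1 -> mex({0, 1, 2}) = 3
G(4): splits (0,3):0^3=3 (1,2):1^2=3 (0,2):0^2=2 (1,1):1^1=0 -> mex({0, 2, 3}) = 1
G(5): splits (0,4):0^1=1 (1,3):1^3=2 (2,2):2^2=0 (0,3):0^3=3 (1,2):1^2=3 -> mex({0, 1, 2, 3}) = 4
G(6) = mex({0, 1, 2, 4}) = 3
G(7) = mex({0, 1, 3, 4, 5}) = 2
G(8) = mex({0, 2, 3, 5, 6}) = 1
G(9) = mex({0, 1, 2, 3, 6, 7}) = 4
G(10) = mex({0, 1, 3, 4, 5, 7}) = 2
G(11) = mex({0, 1, 2, 3, 4, 5}) = 6
G(12) = mex({0, 1, 2, 3, 5, 6, 7}) = 4
G(13) = mex({0, 2, 3, 4, 6, 7}) = 1
G(14) = mex({0, 1, 4, 5, 6, 7}) = 2
G(15) = mex({0, 1, 2, 3, 4, 5, 6}) = 7
G(16) = mex({0, 2, 3, 5, 6, 7}) = 1
G(17) = mex({0, 1, 2, 3, 5, 6, 7}) = 4
G(18) = mex({0, 1, 2, 4, 5, 6}) = 3
G(19) = mex({0, 1, 3, 4, 5, 7}) = 2
G(20) = mex({0, 2, 3, 4, 5, 6, 7}) = 1
G(21) = mex({0, 1, 2, 3, 5, 6, 7}) = 4
G(22) = mex({0, 1, 2, 3, 4, 5, 7}) = 6
G(23) = mex({0, 1, 2, 3, 4, 5, 6}) = 7
G(24) = mex({0, 1, 2, 3, 5, 6, 7}) = 4
G(25) = mex({0, 2, 3, 4, 6, 7}) = 1
G(26) = mex({0, 1, 3, 4, 5, 6, 7}) = 2
G(27) = mex({0, 1, 2, 3, 4, 5, 6, 7}) = 8
G(28) = mex({0, 1, 2, 3, 4, 6, 7, 8}) = 5
G(29) = mex({0, 1, 2, 3, 5, 6, 7, 8, 9}) = 4
G(30) = mex({0, 1, 2, 3, 4, 5, 6, 9, 10}) = 7
Therefore G(30) = 7.

7


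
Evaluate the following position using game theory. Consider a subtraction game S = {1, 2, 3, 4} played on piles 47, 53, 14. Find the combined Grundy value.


Subtraction set: {1, 2, 3, 4}
For this subtraction set, G(n) = n mod 5 (period = max + 1 = 5).
Pile 1 (size 47): G(47) = 47 mod 5 = 2
Pile 2 (size 53): G(53) = 53 mod 5 = 3
Pile 3 (size 14): G(14) = 14 mod 5 = 4
Total Grundy value = XOR of all: 2 XOR 3 XOR 4 = 5

5


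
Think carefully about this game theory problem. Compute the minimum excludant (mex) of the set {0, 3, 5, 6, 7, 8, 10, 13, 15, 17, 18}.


Set = {0, 3, 5, 6, 7, 8, 10, 13, 15, 17, 18}
0 is in the set.
1 is NOT in the set. This is the mex.
mex = 1

1


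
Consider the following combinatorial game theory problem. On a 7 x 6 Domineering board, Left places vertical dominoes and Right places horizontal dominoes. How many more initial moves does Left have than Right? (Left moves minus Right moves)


Board is 7 x 6 (rows x cols).
Left (vertical) placements: (rows-1) * cols = 6 * 6 = 36
Right (horizontal) placements: rows * (cols-1) = 7 * 5 = 35
Advantage = Left - Right = 36 - 35 = 1

1


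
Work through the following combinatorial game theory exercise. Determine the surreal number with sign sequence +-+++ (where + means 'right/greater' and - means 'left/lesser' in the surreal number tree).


Sign expansion: +-+++
Rule: track bounds (lo, hi), initially (-inf, +inf). On '+', the current value becomes lo and we move to the simplest number in (value, hi): value + 1 if hi = +inf, otherwise the midpoint (value + hi)/2. On '-', the current value becomes hi and we move to value - 1 if lo = -inf, otherwise the midpoint (lo + value)/2.
Start at 0.
Step 1: sign = +, move right. Bounds: (0, +inf). Value = 1
Step 2: sign = -, move left. Bounds: (0, 1). Value = 1/2
Step 3: sign = +, move right. Bounds: (1/2, 1). Value = 3/4
Step 4: sign = +, move right. Bounds: (3/4, 1). Value = 7/8
Step 5: sign = +, move right. Bounds: (7/8, 1). Value = 15/16
The surreal number with sign expansion +-+++ is 15/16.

15/16


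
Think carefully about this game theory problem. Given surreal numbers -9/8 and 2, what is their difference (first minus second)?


x = -9/8, y = 2
Converting to common denominator: 8
x = -9/8, y = 16/8
x - y = -9/8 - 2 = -25/8

-25/8


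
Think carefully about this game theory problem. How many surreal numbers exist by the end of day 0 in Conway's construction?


Day 0: {|} = 0 is born. Count = 1.
Day n: the number of surreal numbers born by day n is 2^(n+1) - 1.
By day 0: 2^1 - 1 = 1
By day 0: 1 surreal numbers.

1


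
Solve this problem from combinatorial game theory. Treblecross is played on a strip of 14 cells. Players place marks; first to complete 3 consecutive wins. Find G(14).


Treblecross: place X on empty cells; 3-in-a-row wins.
Playing within two cells of an existing X lets the opponent win at once, so sensible play treats the cells i-2..i+2 around each X as dead. The player left with no safe cell loses, so this is a normal-play take-away game on strips of safe cells.
Placing X at cell i (0-indexed) of a strip of k safe cells leaves independent strips of sizes max(0, i-2) and max(0, k-i-3). Hence G(k) = mex{ G(max(0,i-2)) XOR G(max(0,k-i-3)) : 0 <= i < k }, with G(0) = 0.
G(1): splits (0,0):0^0=0 -> mex({0}) = 1
G(2): splits (0,0):0^0=0 -> mex({0}) = 1
G(3): splits (0,0):0^0=0 -> mex({0}) = 1
G(4): splits (0,1):0^1=1 (0,0):0^0=0 -> mex({0, 1}) = 2
G(5): splits (0,2):0^1=1 (0,1):0^1=1 (0,0):0^0=0 -> mex({0, 1}) = 2
G(6) = mex({1}) = 0
G(7) = mex({0, 1, 2}) = 3
G(8) = mex({0, 1, 2}) = 3
G(9) = mex({0, 2}) = 1
G(10) = mex({0, 2, 3}) = 1
G(11) = mex({0, 3}) = 1
G(12) = mex({1, 3}) = 0
G(13) = mex({0, 1, 2, 3}) = 4
G(14) = mex({0, 1, 2}) = 3
Therefore G(14) = 3.

3


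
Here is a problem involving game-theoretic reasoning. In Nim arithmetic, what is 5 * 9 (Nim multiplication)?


Nim multiplication is bilinear over XOR: (u XOR v) * w = (u*w) XOR (v*w).
So we split each operand into its bit components and XOR the pairwise Nim products.
5 = 1 + 4 (as XOR of powers of 2).
9 = 1 + 8 (as XOR of powers of 2).
Using the standard Nim-product table on single bits:
  2*2 = 3,   2*4 = 8,   2*8 = 12,
  4*4 = 6,   4*8 = 11,  8*8 = 13,
and  1*x = x (identity), k*l = l*k (commutative).
Pairwise Nim products:
  1 * 1 = 1
  1 * 8 = 8
  4 * 1 = 4
  4 * 8 = 11
XOR them: 1 XOR 8 XOR 4 XOR 11 = 6.
Result: 5 * 9 = 6 (in Nim).

6


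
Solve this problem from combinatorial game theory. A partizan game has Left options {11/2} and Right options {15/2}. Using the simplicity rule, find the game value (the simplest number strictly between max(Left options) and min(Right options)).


Left options: {11/2}, max = 11/2
Right options: {15/2}, min = 15/2
All options are numbers and max(Left) < min(Right), so by the simplicity theorem the value is the simplest (earliest-born) number strictly between 11/2 and 15/2.
Integers 6 through 7 all lie strictly between 11/2 and 15/2.
Among integers, the simplest (lowest birthday = smallest |n|; 0 is born on day 0, +-n on day n) is 6.
No non-integer in the interval can be simpler: if x is a non-integer in the interval, then floor(x) or ceil(x) also lies in the interval (the interval contains an integer), and both are proper prefixes of x's sign expansion, i.e. born earlier. So the game value is 6.
Game value = 6

6


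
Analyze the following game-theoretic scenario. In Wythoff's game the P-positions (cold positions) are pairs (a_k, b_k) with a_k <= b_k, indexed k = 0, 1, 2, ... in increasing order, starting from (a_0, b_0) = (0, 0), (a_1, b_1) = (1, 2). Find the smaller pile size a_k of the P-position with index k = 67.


By Wythoff's theorem, a_k = floor(k * phi) and b_k = floor(k * phi^2) = a_k + k, where phi = (1 + sqrt(5))/2 is the golden ratio.
phi = (1 + sqrt(5))/2 = 1.618034
k = 67
k * phi = 67 * 1.618034 = 108.408277
a_67 = floor(k * phi) = 108

108


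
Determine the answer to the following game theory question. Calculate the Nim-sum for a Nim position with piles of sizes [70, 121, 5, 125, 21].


We need the XOR (exclusive or) of all pile sizes.
After XOR-ing pile 1 (size 70): 0 XOR 70 = 70
After XOR-ing pile 2 (size 121): 70 XOR 121 = 63
After XOR-ing pile 3 (size 5): 63 XOR 5 = 58
After XOR-ing pile 4 (size 125): 58 XOR 125 = 71
After XOR-ing pile 5 (size 21): 71 XOR 21 = 82
The Nim-value of this position is 82.

82


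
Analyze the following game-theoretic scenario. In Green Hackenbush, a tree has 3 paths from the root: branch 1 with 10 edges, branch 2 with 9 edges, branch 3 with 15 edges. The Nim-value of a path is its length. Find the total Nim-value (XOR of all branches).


The tree has 3 branches from the ground vertex.
In Green Hackenbush, the Nim-value of a simple path of length k is k.
Branch 1: length 10, Nim-value = 10
Branch 2: length 9, Nim-value = 9
Branch 3: length 15, Nim-value = 15
Total Nim-value = XOR of all branch values:
0 XOR 10 = 10
10 XOR 9 = 3
3 XOR 15 = 12
Nim-value of the tree = 12

12


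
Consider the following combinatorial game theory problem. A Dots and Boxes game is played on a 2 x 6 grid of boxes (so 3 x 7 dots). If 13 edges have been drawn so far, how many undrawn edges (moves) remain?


Grid: 2 x 6 boxes, i.e. 3 rows and 7 columns of dots.
Horizontal edges: (rows + 1) * cols = 3 * 6 = 18
Vertical edges: rows * (cols + 1) = 2 * 7 = 14
Total edges: 18 + 14 = 32
Edges drawn: 13
Remaining: 32 - 13 = 19

19


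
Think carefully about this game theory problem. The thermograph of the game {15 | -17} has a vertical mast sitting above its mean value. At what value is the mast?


Game = {15 | -17}, a switch {a | b} with numbers a > b.
Its thermograph has left wall a - t and right wall b + t, which meet at t = (a - b)/2, where both equal (a + b)/2. So the mast (mean value) is at (a + b)/2.
Mean = (15 + (-17))/2 = -2/2 = -1

-1


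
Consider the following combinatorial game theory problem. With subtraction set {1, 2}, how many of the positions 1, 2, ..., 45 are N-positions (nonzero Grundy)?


Subtraction set S = {1, 2}, so G(n) = n mod 3.
G(n) = 0 when n is a multiple of 3.
Multiples of 3 in [1, 45]: 15
N-positions (nonzero Grundy) = 45 - 15 = 30

30


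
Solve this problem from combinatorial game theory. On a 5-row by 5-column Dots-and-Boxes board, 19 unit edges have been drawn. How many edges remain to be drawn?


Grid: 5 x 5 boxes, i.e. 6 rows and 6 columns of dots.
Horizontal edges: (rows + 1) * cols = 6 * 5 = 30
Vertical edges: rows * (cols + 1) = 5 * 6 = 30
Total edges: 30 + 30 = 60
Edges drawn: 19
Remaining: 60 - 19 = 41

41


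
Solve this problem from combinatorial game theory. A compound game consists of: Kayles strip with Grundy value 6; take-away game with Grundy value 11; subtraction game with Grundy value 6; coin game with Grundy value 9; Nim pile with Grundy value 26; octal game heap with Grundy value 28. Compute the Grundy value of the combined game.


By the Sprague-Grundy theorem, the Grundy value of a sum of games is the XOR of individual Grundy values.
Kayles strip: Grundy value = 6. Running XOR: 0 XOR 6 = 6
take-away game: Grundy value = 11. Running XOR: 6 XOR 11 = 13
subtraction game: Grundy value = 6. Running XOR: 13 XOR 6 = 11
coin game: Grundy value = 9. Running XOR: 11 XOR 9 = 2
Nim pile: Grundy value = 26. Running XOR: 2 XOR 26 = 24
octal game heap: Grundy value = 28. Running XOR: 24 XOR 28 = 4
The combined Grundy value is 4.

4


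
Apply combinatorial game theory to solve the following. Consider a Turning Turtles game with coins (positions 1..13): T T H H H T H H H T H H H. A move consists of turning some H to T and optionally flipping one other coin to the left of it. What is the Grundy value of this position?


Coins: T T H H H T H H H T H H H
Key fact: a single head at position k behaves exactly like a Nim heap of size k (turning it to T and optionally flipping a coin at j < k corresponds to moving the heap from k to j, or to 0), and heads combine as a disjunctive sum (two heads at the same place would cancel, matching j XOR j = 0). So the Nim-value is the XOR of the 1-indexed positions of the heads.
Face-up positions (1-indexed): [3, 4, 5, 7, 8, 9, 11, 12, 13]
XOR 0 with 3: 0 XOR 3 = 3
XOR 3 with 4: 3 XOR 4 = 7
XOR 7 with 5: 7 XOR 5 = 2
XOR 2 with 7: 2 XOR 7 = 5
XOR 5 with 8: 5 XOR 8 = 13
XOR 13 with 9: 13 XOR 9 = 4
XOR 4 with 11: 4 XOR 11 = 15
XOR 15 with 12: 15 XOR 12 = 3
XOR 3 with 13: 3 XOR 13 = 14
Nim-value = 14

14


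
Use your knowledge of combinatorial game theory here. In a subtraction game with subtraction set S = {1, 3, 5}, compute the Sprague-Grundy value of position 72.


The subtraction set is S = {1, 3, 5}.
G(k) = mex{ G(k - s) : s in S, s <= k }. We compute iteratively: G(0) = 0.
G(1) = mex({0}) = 1
G(2) = mex({1}) = 0
G(3) = mex({0}) = 1
G(4) = mex({1}) = 0
G(5) = mex({0}) = 1
G(6) = mex({1}) = 0
Observe that G(2)..G(6) = 0, 1, 0, 1, 0 repeats G(0)..G(4) = 0, 1, 0, 1, 0.
For k >= max(S) = 5, G(k) is determined by the previous 5 values G(k-5)..G(k-1); a window of 5 consecutive values has recurred shifted by 2, so by induction G(k + 2) = G(k) for all k >= 0: the sequence is periodic from the start with period 2.
One period: G(0..1) = 0, 1.
72 mod 2 = 0, so G(72) = G(0) = 0.

0


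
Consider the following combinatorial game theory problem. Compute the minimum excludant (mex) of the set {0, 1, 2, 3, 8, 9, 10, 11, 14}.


Set = {0, 1, 2, 3, 8, 9, 10, 11, 14}
0 is in the set.
1 is in the set.
2 is in the set.
3 is in the set.
4 is NOT in the set. This is the mex.
mex = 4

4


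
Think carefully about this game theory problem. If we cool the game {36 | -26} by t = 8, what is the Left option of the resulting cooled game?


Original game: {36 | -26} (a switch {a | b} with a > b).
Cooling by t (for t below the temperature (a - b)/2 = 31) taxes each move by t: {a | b} cooled by t is {a - t | b + t}.
Cooling amount: t = 8
Cooled Left option: 36 - 8 = 28
Cooled Right option: -26 + 8 = -18
Cooled game: {28 | -18}
Left option = 28

28


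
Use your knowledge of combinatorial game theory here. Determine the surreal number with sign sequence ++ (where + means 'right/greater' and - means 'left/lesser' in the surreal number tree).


Sign expansion: ++
Rule: track bounds (lo, hi), initially (-inf, +inf). On '+', the current value becomes lo and we move to the simplest number in (value, hi): value + 1 if hi = +inf, otherwise the midpoint (value + hi)/2. On '-', the current value becomes hi and we move to value - 1 if lo = -inf, otherwise the midpoint (lo + value)/2.
Start at 0.
Step 1: sign = +, move right. Bounds: (0, +inf). Value = 1
Step 2: sign = +, move right. Bounds: (1, +inf). Value = 2
The surreal number with sign expansion ++ is 2.

2


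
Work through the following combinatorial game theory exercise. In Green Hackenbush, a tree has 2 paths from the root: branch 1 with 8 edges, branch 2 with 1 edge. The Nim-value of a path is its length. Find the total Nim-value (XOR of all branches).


The tree has 2 branches from the ground vertex.
In Green Hackenbush, the Nim-value of a simple path of length k is k.
Branch 1: length 8, Nim-value = 8
Branch 2: length 1, Nim-value = 1
Total Nim-value = XOR of all branch values:
0 XOR 8 = 8
8 XOR 1 = 9
Nim-value of the tree = 9

9


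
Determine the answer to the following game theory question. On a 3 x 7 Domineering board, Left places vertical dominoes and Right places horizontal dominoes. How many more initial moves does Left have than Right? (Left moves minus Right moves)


Board is 3 x 7 (rows x cols).
Left (vertical) placements: (rows-1) * cols = 2 * 7 = 14
Right (horizontal) placements: rows * (cols-1) = 3 * 6 = 18
Advantage = Left - Right = 14 - 18 = -4

-4


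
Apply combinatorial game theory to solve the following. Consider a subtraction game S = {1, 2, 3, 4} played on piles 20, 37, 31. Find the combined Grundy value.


Subtraction set: {1, 2, 3, 4}
For this subtraction set, G(n) = n mod 5 (period = max + 1 = 5).
Pile 1 (size 20): G(20) = 20 mod 5 = 0
Pile 2 (size 37): G(37) = 37 mod 5 = 2
Pile 3 (size 31): G(31) = 31 mod 5 = 1
Total Grundy value = XOR of all: 0 XOR 2 XOR 1 = 3

3


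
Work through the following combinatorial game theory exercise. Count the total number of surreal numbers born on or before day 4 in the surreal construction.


Day 0: {|} = 0 is born. Count = 1.
Day n: the number of surreal numbers born by day n is 2^(n+1) - 1.
By day 0: 2^1 - 1 = 1
By day 1: 2^2 - 1 = 3
By day 2: 2^3 - 1 = 7
By day 3: 2^4 - 1 = 15
By day 4: 2^5 - 1 = 31
By day 4: 31 surreal numbers.

31


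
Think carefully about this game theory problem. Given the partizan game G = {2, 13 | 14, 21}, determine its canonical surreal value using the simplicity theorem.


Left options: {2, 13}, max = 13
Right options: {14, 21}, min = 14
All options are numbers and max(Left) < min(Right), so by the simplicity theorem the value is the simplest (earliest-born) number strictly between 13 and 14.
No integer lies strictly between 13 and 14, so the value is the dyadic rational m/2^k in the interval with the smallest k (then m odd); search k = 1, 2, ...:
Denominator 2: 27/2 lies strictly between 13 and 14 -- found.
The simplest number in the interval is 27/2.
Game value = 27/2

27/2


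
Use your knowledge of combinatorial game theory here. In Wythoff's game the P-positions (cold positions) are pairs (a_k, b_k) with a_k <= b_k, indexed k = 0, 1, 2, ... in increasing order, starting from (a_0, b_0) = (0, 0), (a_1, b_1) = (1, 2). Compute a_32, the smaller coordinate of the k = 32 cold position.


By Wythoff's theorem, a_k = floor(k * phi) and b_k = floor(k * phi^2) = a_k + k, where phi = (1 + sqrt(5))/2 is the golden ratio.
phi = (1 + sqrt(5))/2 = 1.618034
k = 32
k * phi = 32 * 1.618034 = 51.777088
a_32 = floor(k * phi) = 51

51


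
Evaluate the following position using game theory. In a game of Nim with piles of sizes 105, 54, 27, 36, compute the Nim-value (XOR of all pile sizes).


We need the XOR (exclusive or) of all pile sizes.
After XOR-ing pile 1 (size 105): 0 XOR 105 = 105
After XOR-ing pile 2 (size 54): 105 XOR 54 = 95
After XOR-ing pile 3 (size 27): 95 XOR 27 = 68
After XOR-ing pile 4 (size 36): 68 XOR 36 = 96
The Nim-value of this position is 96.

96


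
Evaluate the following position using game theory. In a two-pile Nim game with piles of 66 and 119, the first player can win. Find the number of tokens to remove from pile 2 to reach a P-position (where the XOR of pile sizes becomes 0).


Piles: 66 and 119
Current XOR: 66 XOR 119 = 53 (non-zero, so this is an N-position).
To make the XOR zero, we need to find a move that balances the piles.
For pile 2 (size 119): target = 119 XOR 53 = 66
We reduce pile 2 from 119 to 66.
Tokens removed: 119 - 66 = 53
Verification: 66 XOR 66 = 0

53


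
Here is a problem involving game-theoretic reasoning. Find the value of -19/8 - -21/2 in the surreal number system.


x = -19/8, y = -21/2
Converting to common denominator: 8
x = -19/8, y = -84/8
x - y = -19/8 - -21/2 = 65/8

65/8


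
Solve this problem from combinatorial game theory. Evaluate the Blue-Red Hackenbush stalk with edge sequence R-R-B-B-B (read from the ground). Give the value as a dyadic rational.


Edges (from ground): R-R-B-B-B
By Berlekamp's sign-expansion rule, a Blue-Red Hackenbush stalk has the value of the surreal number whose sign sequence is the edge sequence with B -> + and R -> -.
Sign sequence: --+++
Trace the sign expansion in the surreal number tree, starting from 0:
Edge 1: R (sign -) -> bounds (-inf, 0), value = -1
Edge 2: R (sign -) -> bounds (-inf, -1), value = -2
Edge 3: B (sign +) -> bounds (-2, -1), value = -3/2
Edge 4: B (sign +) -> bounds (-3/2, -1), value = -5/4
Edge 5: B (sign +) -> bounds (-5/4, -1), value = -9/8
Game value = -9/8

-9/8


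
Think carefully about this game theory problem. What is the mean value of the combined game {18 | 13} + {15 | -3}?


G1 = {18 | 13}, G2 = {15 | -3}
Each is a switch {a | b} with numbers a > b; its mean value is (a + b)/2, and mean value is additive over game sums: m(G1 + G2) = m(G1) + m(G2).
Mean of G1 = (18 + (13))/2 = 31/2 = 31/2
Mean of G2 = (15 + (-3))/2 = 12/2 = 6
Mean of G1 + G2 = 31/2 + 6 = 43/2

43/2


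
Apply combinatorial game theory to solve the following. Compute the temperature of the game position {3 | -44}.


The game is {3 | -44}, a switch {a | b} with numbers a > b.
Cooling {a | b} by t gives {a - t | b + t}, which stops being hot when a - t = b + t, i.e. at t = (a - b)/2. So the temperature of a switch is (a - b)/2.
Temperature = (Left option - Right option) / 2
= (3 - (-44)) / 2
= 47 / 2
= 47/2

47/2


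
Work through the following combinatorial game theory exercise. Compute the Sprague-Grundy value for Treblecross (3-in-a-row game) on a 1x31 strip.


Treblecross: place X on empty cells; 3-in-a-row wins.
Playing within two cells of an existing X lets the opponent win at once, so sensible play treats the cells i-2..i+2 around each X as dead. The player left with no safe cell loses, so this is a normal-play take-away game on strips of safe cells.
Placing X at cell i (0-indexed) of a strip of k safe cells leaves independent strips of sizes max(0, i-2) and max(0, k-i-3). Hence G(k) = mex{ G(max(0,i-2)) XOR G(max(0,k-i-3)) : 0 <= i < k }, with G(0) = 0.
G(1): splits (0,0):0^0=0 -> mex({0}) = 1
G(2): splits (0,0):0^0=0 -> mex({0}) = 1
G(3): splits (0,0):0^0=0 -> mex({0}) = 1
G(4): splits (0,1):0^1=1 (0,0):0^0=0 -> mex({0, 1}) = 2
G(5): splits (0,2):0^1=1 (0,1):0^1=1 (0,0):0^0=0 -> mex({0, 1}) = 2
G(6) = mex({1}) = 0
G(7) = mex({0, 1, 2}) = 3
G(8) = mex({0, 1, 2}) = 3
G(9) = mex({0, 2}) = 1
G(10) = mex({0, 2, 3}) = 1
G(11) = mex({0, 3}) = 1
G(12) = mex({1, 3}) = 0
G(13) = mex({0, 1, 2, 3}) = 4
G(14) = mex({0, 1, 2}) = 3
G(15) = mex({0, 1, 2}) = 3
G(16) = mex({0, 1, 2, 4}) = 3
G(17) = mex({0, 1, 3, 4}) = 2
G(18) = mex({0, 1, 3, 4}) = 2
G(19) = mex({0, 1, 3, 5}) = 2
G(20) = mex({0, 1, 2, 3, 5}) = 4
G(21) = mex({0, 1, 2, 3, 5}) = 4
G(22) = mex({1, 2, 6}) = 0
G(23) = mex({0, 1, 2, 3, 4, 6}) = 5
G(24) = mex({0, 1, 2, 3, 4}) = 5
G(25) = mex({0, 1, 3, 4, 7}) = 2
G(26) = mex({0, 1, 3, 4, 5, 7}) = 2
G(27) = mex({0, 1, 3, 5}) = 2
G(28) = mex({0, 1, 2, 5}) = 3
G(29) = mex({0, 1, 2, 4, 5, 6}) = 3
G(30) = mex({1, 2, 4, 6}) = 0
G(31) = mex({0, 1, 2, 3, 4, 6}) = 5
Therefore G(31) = 5.

5


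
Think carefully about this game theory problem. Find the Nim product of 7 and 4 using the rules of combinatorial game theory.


Nim multiplication is bilinear over XOR: (u XOR v) * w = (u*w) XOR (v*w).
So we split each operand into its bit components and XOR the pairwise Nim products.
7 = 1 + 2 + 4 (as XOR of powers of 2).
4 = 4 (as XOR of powers of 2).
Using the standard Nim-product table on single bits:
  2*2 = 3,   2*4 = 8,   2*8 = 12,
  4*4 = 6,   4*8 = 11,  8*8 = 13,
and  1*x = x (identity), k*l = l*k (commutative).
Pairwise Nim products:
  1 * 4 = 4
  2 * 4 = 8
  4 * 4 = 6
XOR them: 4 XOR 8 XOR 6 = 10.
Result: 7 * 4 = 10 (in Nim).

10


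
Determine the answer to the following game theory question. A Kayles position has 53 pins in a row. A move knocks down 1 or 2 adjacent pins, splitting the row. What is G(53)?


Kayles: a move removes 1 or 2 adjacent pins from a contiguous row.
Removing pins from a row of k leaves two independent rows (a, b) with a + b = k - 1 (one pin) or a + b = k - 2 (two pins); an end removal gives a = 0.
By Sprague-Grundy, G(k) = mex{ G(a) XOR G(b) } over all these splits. G(0) = 0.
G(1): splits (0,0):0^0=0 -> mex({0}) = 1
G(2): splits (0,1):0^1=1 (0,0):0^0=0 -> mex({0, 1}) = 2
G(3): splits (0,2):0^2=2 (1,1):1^1=0 (0,1):0^1=1 -> mex({0, 1, 2}) = 3
G(4): splits (0,3):0^3=3 (1,2):1^2=3 (0,2):0^2=2 (1,1):1^1=0 -> mex({0, 2, 3}) = 1
G(5): splits (0,4):0^1=1 (1,3):1^3=2 (2,2):2^2=0 (0,3):0^3=3 (1,2):1^2=3 -> mex({0, 1, 2, 3}) = 4
G(6) = mex({0, 1, 2, 4}) = 3
G(7) = mex({0, 1, 3, 4, 5}) = 2
G(8) = mex({0, 2, 3, 5, 6}) = 1
G(9) = mex({0, 1, 2, 3, 6, 7}) = 4
G(10) = mex({0, 1, 3, 4, 5, 7}) = 2
G(11) = mex({0, 1, 2, 3, 4, 5}) = 6
G(12) = mex({0, 1, 2, 3, 5, 6, 7}) = 4
G(13) = mex({0, 2, 3, 4, 6, 7}) = 1
G(14) = mex({0, 1, 4, 5, 6, 7}) = 2
G(15) = mex({0, 1, 2, 3, 4, 5, 6}) = 7
G(16) = mex({0, 2, 3, 5, 6, 7}) = 1
G(17) = mex({0, 1, 2, 3, 5, 6, 7}) = 4
G(18) = mex({0, 1, 2, 4, 5, 6}) = 3
G(19) = mex({0, 1, 3, 4, 5, 7}) = 2
G(20) = mex({0, 2, 3, 4, 5, 6, 7}) = 1
G(21) = mex({0, 1, 2, 3, 5, 6, 7}) = 4
G(22) = mex({0, 1, 2, 3, 4, 5, 7}) = 6
G(23) = mex({0, 1, 2, 3, 4, 5, 6}) = 7
G(24) = mex({0, 1, 2, 3, 5, 6, 7}) = 4
G(25) = mex({0, 2, 3, 4, 6, 7}) = 1
G(26) = mex({0, 1, 3, 4, 5, 6, 7}) = 2
G(27) = mex({0, 1, 2, 3, 4, 5, 6, 7}) = 8
G(28) = mex({0, 1, 2, 3, 4, 6, 7, 8}) = 5
G(29) = mex({0, 1, 2, 3, 5, 6, 7, 8, 9}) = 4
G(30) = mex({0, 1, 2, 3, 4, 5, 6, 9, 10}) = 7
G(31) = mex({0, 1, 3, 4, 5, 7, 10, 11}) = 2
G(32) = mex({0, 2, 3, 4, 5, 6, 7, 9, 11}) = 1
G(33) = mex({0, 1, 2, 3, 4, 5, 6, 7, 9, 12}) = 8
G(34) = mex({0, 1, 2, 3, 4, 5, 7, 8, 11, 12}) = 6
G(35) = mex({0, 1, 2, 3, 4, 5, 6, 8, 9, 10, 11}) = 7
G(36) = mex({0, 1, 2, 3, 5, 6, 7, 9, 10}) = 4
G(37) = mex({0, 2, 3, 4, 6, 7, 9, 10, 11, 12}) = 1
G(38) = mex({0, 1, 3, 4, 5, 6, 7, 9, 10, 11, 12}) = 2
G(39) = mex({0, 1, 2, 4, 5, 6, 7, 9, 10, 12, 14}) = 3
G(40) = mex({0, 2, 3, 4, 6, 7, 11, 12, 14}) = 1
G(41) = mex({0, 1, 2, 3, 5, 6, 7, 9, 10, 11, 12}) = 4
G(42) = mex({0, 1, 2, 3, 4, 5, 6, 9, 10}) = 7
G(43) = mex({0, 1, 3, 4, 5, 7, 9, 10, 12, 15}) = 2
G(44) = mex({0, 2, 3, 4, 5, 6, 7, 9, 10, 12, 15}) = 1
G(45) = mex({0, 1, 2, 3, 4, 5, 6, 7, 9, 10, 12, 14}) = 8
G(46) = mex({0, 1, 3, 4, 5, 7, 8, 11, 12, 14}) = 2
G(47) = mex({0, 1, 2, 3, 4, 5, 6, 8, 9, 10, 11, 12}) = 7
G(48) = mex({0, 1, 2, 3, 5, 6, 7, 9, 10}) = 4
G(49) = mex({0, 2, 3, 4, 6, 7, 9, 10, 11, 12, 15}) = 1
G(50) = mex({0, 1, 4, 5, 6, 7, 9, 11, 12, 14, 15}) = 2
G(51) = mex({0, 1, 2, 3, 4, 5, 6, 7, 9, 12, 14, 15}) = 8
G(52) = mex({0, 2, 3, 4, 5, 6, 7, 8, 11, 12, 15}) = 1
G(53) = mex({0, 1, 2, 3, 5, 6, 7, 8, 9, 10, 11, 12}) = 4
Therefore G(53) = 4.

4
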